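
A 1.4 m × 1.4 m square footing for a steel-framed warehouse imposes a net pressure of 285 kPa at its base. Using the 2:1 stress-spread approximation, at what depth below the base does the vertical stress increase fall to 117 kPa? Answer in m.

2:1 spreading — at depth z the loaded area has grown by z in each plan dimension:
qB²/(B+z)² = Δσ_z ⇒ z = B(√(q/Δσ_z) − 1) = 1.4×(√(285/117) − 1) = 0.785 m

z ≈ 0.785 m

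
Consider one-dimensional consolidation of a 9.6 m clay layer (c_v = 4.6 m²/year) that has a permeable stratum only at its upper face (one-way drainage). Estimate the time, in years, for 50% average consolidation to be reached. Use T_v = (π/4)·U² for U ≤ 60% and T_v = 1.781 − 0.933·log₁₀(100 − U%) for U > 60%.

t ≈ 3.93 years

Drainage path length: H_d = H = 9.6 m (single drainage).
U ≤ 60%: T_v = (π/4)·U² = (π/4)×0.5² = 0.19635.
t = T_v·H_d²/c_v = 0.19635×9.6²/4.6 = 3.934 years.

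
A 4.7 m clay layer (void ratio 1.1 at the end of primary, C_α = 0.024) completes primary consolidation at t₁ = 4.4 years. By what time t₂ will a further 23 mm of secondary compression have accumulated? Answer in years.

t₂ ≈ 11.8 years

S_s = C_α·H/(1+e_p)·log₁₀(t₂/t₁) ⇒ log₁₀(t₂/t₁) = S_s·(1+e_p)/(C_α·H).
log₁₀(t₂/t₁) = 0.023 × (1+1.1) / (0.024×4.7) = 0.4282
t₂ = t₁ × 10^0.4282 = 4.4 × 2.68 = 11.79 years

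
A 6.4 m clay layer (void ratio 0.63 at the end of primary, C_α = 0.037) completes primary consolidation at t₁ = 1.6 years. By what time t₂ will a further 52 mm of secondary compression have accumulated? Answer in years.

t₂ ≈ 3.65 years

S_s = C_α·H/(1+e_p)·log₁₀(t₂/t₁) ⇒ log₁₀(t₂/t₁) = S_s·(1+e_p)/(C_α·H).
log₁₀(t₂/t₁) = 0.052 × (1+0.63) / (0.037×6.4) = 0.3579
t₂ = t₁ × 10^0.3579 = 1.6 × 2.28 = 3.648 years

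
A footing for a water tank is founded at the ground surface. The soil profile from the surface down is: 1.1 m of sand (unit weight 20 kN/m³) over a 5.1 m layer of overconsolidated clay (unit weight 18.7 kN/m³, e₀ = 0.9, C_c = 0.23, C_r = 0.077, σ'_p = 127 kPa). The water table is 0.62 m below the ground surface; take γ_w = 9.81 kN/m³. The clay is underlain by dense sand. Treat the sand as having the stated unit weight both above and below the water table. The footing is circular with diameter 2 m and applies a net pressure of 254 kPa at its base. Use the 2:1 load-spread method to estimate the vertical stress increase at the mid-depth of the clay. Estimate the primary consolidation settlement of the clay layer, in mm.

S_c ≈ 52.6 mm

Mid-depth of clay below the ground surface: z = 1.1 + 5.1/2 = 3.65 m.
Total vertical stress at mid-clay: σ_v = 20×1.1 + 18.7×2.55 = 69.685 kPa.
Pore pressure: u = 9.81×(3.65 − 0.62) = 29.724 kPa.
Initial effective stress: σ'_0 = σ_v − u = 69.685 − 29.724 = 39.961 kPa.
Stress increase at mid-clay by the 2:1 spreading method:
Δσ ≈ qD²/(D+z)² = 254×2²/(2+3.65)² = 31.827 kPa
Final effective stress: σ'_f = 39.961 + 31.827 = 71.788 kPa.
σ'_f = 71.788 ≤ σ'_p = 127 kPa, so the clay remains overconsolidated and only the recompression index applies:
S_c = C_r·H/(1+e₀)·log₁₀(σ'_f/σ'_0) = 0.077×5.1/1.9×log₁₀(71.788/39.961)
    = 0.20668 × 0.25442 = 0.05258 m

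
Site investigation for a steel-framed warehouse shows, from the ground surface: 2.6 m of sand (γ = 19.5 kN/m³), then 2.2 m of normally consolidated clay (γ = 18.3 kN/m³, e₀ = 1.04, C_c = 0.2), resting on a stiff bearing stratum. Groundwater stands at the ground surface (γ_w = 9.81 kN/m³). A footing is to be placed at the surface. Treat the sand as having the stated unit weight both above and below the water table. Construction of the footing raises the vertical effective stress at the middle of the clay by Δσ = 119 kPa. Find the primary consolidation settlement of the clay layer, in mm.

Mid-depth of clay below the ground surface: z = 2.6 + 2.2/2 = 3.7 m.
Total vertical stress at mid-clay: σ_v = 19.5×2.6 + 18.3×1.1 = 70.83 kPa.
Pore pressure: u = 9.81×(3.7 − 0) = 36.297 kPa.
Initial effective stress: σ'_0 = σ_v − u = 70.83 − 36.297 = 34.533 kPa.
Final effective stress: σ'_f = σ'_0 + Δσ = 34.533 + 119 = 153.53 kPa.
Normally consolidated clay, so the full stress increment lies on the virgin compression line:
S_c = C_c·H/(1+e₀)·log₁₀(σ'_f/σ'_0) = 0.2×2.2/(1+1.04)×log₁₀(153.53/34.533)
    = 0.21569 × 0.64796 = 0.1398 m

S_c ≈ 140 mm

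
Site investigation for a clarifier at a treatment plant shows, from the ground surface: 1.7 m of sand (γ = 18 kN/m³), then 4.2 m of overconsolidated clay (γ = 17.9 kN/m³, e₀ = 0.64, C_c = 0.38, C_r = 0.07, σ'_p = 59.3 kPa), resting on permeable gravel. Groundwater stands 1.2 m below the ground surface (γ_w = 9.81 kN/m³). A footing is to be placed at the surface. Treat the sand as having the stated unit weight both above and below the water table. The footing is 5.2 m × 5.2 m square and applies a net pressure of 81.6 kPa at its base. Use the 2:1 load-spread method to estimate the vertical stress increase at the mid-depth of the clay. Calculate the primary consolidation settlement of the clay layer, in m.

S_c ≈ 0.0952 m

Mid-depth of clay below the ground surface: z = 1.7 + 4.2/2 = 3.8 m.
Total vertical stress at mid-clay: σ_v = 18×1.7 + 17.9×2.1 = 68.19 kPa.
Pore pressure: u = 9.81×(3.8 − 1.2) = 25.506 kPa.
Initial effective stress: σ'_0 = σ_v − u = 68.19 − 25.506 = 42.684 kPa.
Stress increase at mid-clay by the 2:1 spreading method:
Δσ = qBL/((B+z)(L+z)) = 81.6×5.2×5.2/((5.2+3.8)(5.2+3.8)) = 27.24 kPa
Final effective stress: σ'_f = 42.684 + 27.24 = 69.924 kPa.
σ'_f = 69.924 > σ'_p = 59.3 kPa, so the stress path crosses the preconsolidation pressure — recompression up to σ'_p, then virgin compression beyond:
S_c = H/(1+e₀)·[C_r·log₁₀(σ'_p/σ'_0) + C_c·log₁₀(σ'_f/σ'_p)]
    = 4.2/1.64 × [0.07×log₁₀(59.3/42.684) + 0.38×log₁₀(69.924/59.3)]
    = 2.561 × [0.0099953 + 0.027197] = 0.09525 m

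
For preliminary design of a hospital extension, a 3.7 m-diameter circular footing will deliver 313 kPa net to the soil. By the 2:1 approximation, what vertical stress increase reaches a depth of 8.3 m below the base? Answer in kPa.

Δσ_z ≈ 29.8 kPa

By the 2:1 method the load spreads at 1 horizontal : 2 vertical, so at depth z the loaded area has grown by z in each plan dimension:
Δσ ≈ qD²/(D+z)² = 313×3.7²/(3.7+8.3)² = 29.757 kPa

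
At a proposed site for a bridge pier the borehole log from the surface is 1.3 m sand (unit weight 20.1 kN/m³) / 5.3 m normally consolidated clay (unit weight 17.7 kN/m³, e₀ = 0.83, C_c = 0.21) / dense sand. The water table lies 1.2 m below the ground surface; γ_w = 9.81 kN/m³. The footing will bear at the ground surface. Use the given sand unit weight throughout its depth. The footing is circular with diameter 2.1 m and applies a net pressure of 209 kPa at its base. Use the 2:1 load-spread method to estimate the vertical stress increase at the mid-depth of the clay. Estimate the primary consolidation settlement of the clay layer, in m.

S_c ≈ 0.115 m

Mid-depth of clay below the ground surface: z = 1.3 + 5.3/2 = 3.95 m.
Total vertical stress at mid-clay: σ_v = 20.1×1.3 + 17.7×2.65 = 73.035 kPa.
Pore pressure: u = 9.81×(3.95 − 1.2) = 26.978 kPa.
Initial effective stress: σ'_0 = σ_v − u = 73.035 − 26.978 = 46.057 kPa.
Stress increase at mid-clay by the 2:1 spreading method:
Δσ ≈ qD²/(D+z)² = 209×2.1²/(2.1+3.95)² = 25.181 kPa
Final effective stress: σ'_f = σ'_0 + Δσ = 46.057 + 25.181 = 71.238 kPa.
Normally consolidated clay, so the full stress increment lies on the virgin compression line:
S_c = C_c·H/(1+e₀)·log₁₀(σ'_f/σ'_0) = 0.21×5.3/(1+0.83)×log₁₀(71.238/46.057)
    = 0.6082 × 0.18942 = 0.1152 m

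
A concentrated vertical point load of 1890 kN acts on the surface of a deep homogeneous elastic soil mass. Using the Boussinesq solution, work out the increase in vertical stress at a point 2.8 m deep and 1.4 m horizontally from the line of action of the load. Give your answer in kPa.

Δσ_z ≈ 65.9 kPa

Boussinesq vertical stress below a point load on an elastic half-space:
Δσ_z = 3P/(2πz²) · [1 + (r/z)²]^(−5/2)
r/z = 1.4/2.8 = 0.5; [1+(r/z)²]^(−5/2) = 0.57243.
Δσ_z = 3×1890/(2π×2.8²) × 0.57243 = 115.1 × 0.57243 = 65.89 kPa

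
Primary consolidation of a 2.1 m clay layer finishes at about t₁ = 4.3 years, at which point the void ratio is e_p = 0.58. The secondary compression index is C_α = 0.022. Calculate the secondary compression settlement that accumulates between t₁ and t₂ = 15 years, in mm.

Secondary compression: S_s = C_α·H/(1+e_p)·log₁₀(t₂/t₁)
S_s = 0.022×2.1/(1+0.58)×log₁₀(15/4.3)
    = 0.02924 × 0.5426 = 0.01587 m

S_s ≈ 15.9 mm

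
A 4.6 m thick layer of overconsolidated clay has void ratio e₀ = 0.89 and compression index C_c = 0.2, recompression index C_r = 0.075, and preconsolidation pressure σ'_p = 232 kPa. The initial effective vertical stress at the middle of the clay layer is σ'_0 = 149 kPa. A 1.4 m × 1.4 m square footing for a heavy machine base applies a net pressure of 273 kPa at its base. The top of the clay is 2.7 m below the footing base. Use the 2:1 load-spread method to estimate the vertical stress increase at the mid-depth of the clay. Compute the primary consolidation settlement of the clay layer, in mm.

S_c ≈ 6.66 mm

Mid-depth of clay below the footing base: z = 2.7 + 4.6/2 = 5 m.
Stress increase at mid-clay by the 2:1 spreading method:
Δσ = qBL/((B+z)(L+z)) = 273×1.4×1.4/((1.4+5)(1.4+5)) = 13.063 kPa
Final effective stress: σ'_f = 149 + 13.063 = 162.06 kPa.
σ'_f = 162.06 ≤ σ'_p = 232 kPa, so the clay remains overconsolidated and only the recompression index applies:
S_c = C_r·H/(1+e₀)·log₁₀(σ'_f/σ'_0) = 0.075×4.6/1.89×log₁₀(162.06/149)
    = 0.18254 × 0.03649 = 0.006661 m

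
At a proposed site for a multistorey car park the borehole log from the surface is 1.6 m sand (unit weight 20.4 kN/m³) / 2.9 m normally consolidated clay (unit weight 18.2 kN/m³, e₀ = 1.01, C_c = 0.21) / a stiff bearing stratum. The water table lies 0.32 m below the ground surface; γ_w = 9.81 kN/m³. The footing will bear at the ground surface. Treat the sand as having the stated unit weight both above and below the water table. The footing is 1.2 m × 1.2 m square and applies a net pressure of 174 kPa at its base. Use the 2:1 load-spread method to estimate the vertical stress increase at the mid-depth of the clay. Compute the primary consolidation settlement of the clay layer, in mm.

S_c ≈ 47.1 mm

Mid-depth of clay below the ground surface: z = 1.6 + 2.9/2 = 3.05 m.
Total vertical stress at mid-clay: σ_v = 20.4×1.6 + 18.2×1.45 = 59.03 kPa.
Pore pressure: u = 9.81×(3.05 − 0.32) = 26.781 kPa.
Initial effective stress: σ'_0 = σ_v − u = 59.03 − 26.781 = 32.249 kPa.
Stress increase at mid-clay by the 2:1 spreading method:
Δσ = qBL/((B+z)(L+z)) = 174×1.2×1.2/((1.2+3.05)(1.2+3.05)) = 13.872 kPa
Final effective stress: σ'_f = σ'_0 + Δσ = 32.249 + 13.872 = 46.121 kPa.
Normally consolidated clay, so the full stress increment lies on the virgin compression line:
S_c = C_c·H/(1+e₀)·log₁₀(σ'_f/σ'_0) = 0.21×2.9/(1+1.01)×log₁₀(46.121/32.249)
    = 0.30299 × 0.15538 = 0.04708 m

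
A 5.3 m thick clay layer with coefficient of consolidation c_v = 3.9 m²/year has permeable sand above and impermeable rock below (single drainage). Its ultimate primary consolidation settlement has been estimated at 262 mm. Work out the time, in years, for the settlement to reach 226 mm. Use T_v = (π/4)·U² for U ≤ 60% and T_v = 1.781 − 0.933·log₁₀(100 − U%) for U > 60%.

Drainage path length: H_d = H = 5.3 m (single drainage).
U = S(t)/S_ult = 226/262 = 0.8626.
U > 60%: T_v = 1.781 − 0.933·log₁₀(100 − 86.26) = 0.71924.
t = T_v·H_d²/c_v = 0.71924×5.3²/3.9 = 5.18 years.

t ≈ 5.18 years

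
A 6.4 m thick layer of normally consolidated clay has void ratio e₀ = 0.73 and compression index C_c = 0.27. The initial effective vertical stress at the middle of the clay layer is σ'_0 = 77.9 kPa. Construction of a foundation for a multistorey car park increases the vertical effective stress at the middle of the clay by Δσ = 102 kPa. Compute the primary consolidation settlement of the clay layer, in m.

Final effective stress: σ'_f = σ'_0 + Δσ = 77.9 + 102 = 179.9 kPa.
Normally consolidated clay, so the full stress increment lies on the virgin compression line:
S_c = C_c·H/(1+e₀)·log₁₀(σ'_f/σ'_0) = 0.27×6.4/(1+0.73)×log₁₀(179.9/77.9)
    = 0.99884 × 0.36349 = 0.3631 m

S_c ≈ 0.363 m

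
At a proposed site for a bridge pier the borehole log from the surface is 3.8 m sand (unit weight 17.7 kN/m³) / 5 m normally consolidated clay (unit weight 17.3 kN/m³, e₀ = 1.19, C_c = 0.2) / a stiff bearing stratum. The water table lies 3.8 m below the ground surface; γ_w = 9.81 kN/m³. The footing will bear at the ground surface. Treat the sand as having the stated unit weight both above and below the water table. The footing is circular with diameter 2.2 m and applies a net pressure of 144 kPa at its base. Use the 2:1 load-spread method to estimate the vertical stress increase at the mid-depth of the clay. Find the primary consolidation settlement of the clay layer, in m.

S_c ≈ 0.0211 m

Mid-depth of clay below the ground surface: z = 3.8 + 5/2 = 6.3 m.
Total vertical stress at mid-clay: σ_v = 17.7×3.8 + 17.3×2.5 = 110.51 kPa.
Pore pressure: u = 9.81×(6.3 − 3.8) = 24.525 kPa.
Initial effective stress: σ'_0 = σ_v − u = 110.51 − 24.525 = 85.985 kPa.
Stress increase at mid-clay by the 2:1 spreading method:
Δσ ≈ qD²/(D+z)² = 144×2.2²/(2.2+6.3)² = 9.6465 kPa
Final effective stress: σ'_f = σ'_0 + Δσ = 85.985 + 9.6465 = 95.632 kPa.
Normally consolidated clay, so the full stress increment lies on the virgin compression line:
S_c = C_c·H/(1+e₀)·log₁₀(σ'_f/σ'_0) = 0.2×5/(1+1.19)×log₁₀(95.632/85.985)
    = 0.45662 × 0.046181 = 0.02109 m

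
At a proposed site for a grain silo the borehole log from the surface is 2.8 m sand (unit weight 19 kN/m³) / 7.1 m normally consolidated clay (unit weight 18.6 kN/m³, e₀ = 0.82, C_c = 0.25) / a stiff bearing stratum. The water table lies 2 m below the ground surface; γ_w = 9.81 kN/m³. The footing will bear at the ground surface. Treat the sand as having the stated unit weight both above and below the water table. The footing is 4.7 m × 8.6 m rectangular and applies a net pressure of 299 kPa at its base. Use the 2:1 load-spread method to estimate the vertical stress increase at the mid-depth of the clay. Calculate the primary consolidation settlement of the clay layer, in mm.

Mid-depth of clay below the ground surface: z = 2.8 + 7.1/2 = 6.35 m.
Total vertical stress at mid-clay: σ_v = 19×2.8 + 18.6×3.55 = 119.23 kPa.
Pore pressure: u = 9.81×(6.35 − 2) = 42.673 kPa.
Initial effective stress: σ'_0 = σ_v − u = 119.23 − 42.673 = 76.557 kPa.
Stress increase at mid-clay by the 2:1 spreading method:
Δσ = qBL/((B+z)(L+z)) = 299×4.7×8.6/((4.7+6.35)(8.6+6.35)) = 73.158 kPa
Final effective stress: σ'_f = σ'_0 + Δσ = 76.557 + 73.158 = 149.72 kPa.
Normally consolidated clay, so the full stress increment lies on the virgin compression line:
S_c = C_c·H/(1+e₀)·log₁₀(σ'_f/σ'_0) = 0.25×7.1/(1+0.82)×log₁₀(149.72/76.557)
    = 0.97527 × 0.29129 = 0.2841 m

S_c ≈ 284 mm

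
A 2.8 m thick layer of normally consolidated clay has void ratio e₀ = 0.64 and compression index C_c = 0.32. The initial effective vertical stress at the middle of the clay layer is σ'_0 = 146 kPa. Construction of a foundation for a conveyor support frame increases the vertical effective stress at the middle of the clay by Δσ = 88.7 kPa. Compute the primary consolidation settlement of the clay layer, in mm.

S_c ≈ 113 mm

Final effective stress: σ'_f = σ'_0 + Δσ = 146 + 88.7 = 234.7 kPa.
Normally consolidated clay, so the full stress increment lies on the virgin compression line:
S_c = C_c·H/(1+e₀)·log₁₀(σ'_f/σ'_0) = 0.32×2.8/(1+0.64)×log₁₀(234.7/146)
    = 0.54634 × 0.20616 = 0.1126 m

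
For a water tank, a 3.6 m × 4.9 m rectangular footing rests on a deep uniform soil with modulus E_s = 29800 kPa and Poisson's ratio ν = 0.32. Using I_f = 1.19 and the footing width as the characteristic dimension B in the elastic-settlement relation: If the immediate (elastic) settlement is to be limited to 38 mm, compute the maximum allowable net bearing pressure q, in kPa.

S_e = q·B·(1−ν²)/E_s · I_f  ⇒  q = S_e·E_s / (B·(1−ν²)·I_f).
q = 0.038 × 29800 / (3.6 × 0.8976 × 1.19) = 294.5 kPa

q ≈ 294 kPa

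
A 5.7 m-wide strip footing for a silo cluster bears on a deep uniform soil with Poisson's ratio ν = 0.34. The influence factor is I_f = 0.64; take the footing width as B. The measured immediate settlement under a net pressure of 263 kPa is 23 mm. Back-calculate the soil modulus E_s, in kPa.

E_s ≈ 36900 kPa

S_e = q·B·(1−ν²)/E_s · I_f  ⇒  E_s = q·B·(1−ν²)·I_f / S_e.
E_s = 263 × 5.7 × 0.8844 × 0.64 / 0.023 = 36890 kPa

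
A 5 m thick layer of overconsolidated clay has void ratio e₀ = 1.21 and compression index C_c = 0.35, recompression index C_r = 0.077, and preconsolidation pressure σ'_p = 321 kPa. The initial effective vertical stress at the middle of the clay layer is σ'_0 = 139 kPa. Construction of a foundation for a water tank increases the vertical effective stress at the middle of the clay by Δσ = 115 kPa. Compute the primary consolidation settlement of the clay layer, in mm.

S_c ≈ 45.6 mm

Final effective stress: σ'_f = 139 + 115 = 254 kPa.
σ'_f = 254 ≤ σ'_p = 321 kPa, so the clay remains overconsolidated and only the recompression index applies:
S_c = C_r·H/(1+e₀)·log₁₀(σ'_f/σ'_0) = 0.077×5/2.21×log₁₀(254/139)
    = 0.1742 × 0.26182 = 0.04561 m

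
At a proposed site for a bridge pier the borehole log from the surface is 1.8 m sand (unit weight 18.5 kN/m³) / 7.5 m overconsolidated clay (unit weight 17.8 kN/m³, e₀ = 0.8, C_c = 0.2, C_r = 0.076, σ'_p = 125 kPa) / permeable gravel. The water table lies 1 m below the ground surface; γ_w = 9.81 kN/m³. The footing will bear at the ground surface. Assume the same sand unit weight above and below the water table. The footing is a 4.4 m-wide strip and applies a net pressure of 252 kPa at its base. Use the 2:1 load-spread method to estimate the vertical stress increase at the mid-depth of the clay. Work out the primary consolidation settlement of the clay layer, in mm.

S_c ≈ 216 mm

Mid-depth of clay below the ground surface: z = 1.8 + 7.5/2 = 5.55 m.
Total vertical stress at mid-clay: σ_v = 18.5×1.8 + 17.8×3.75 = 100.05 kPa.
Pore pressure: u = 9.81×(5.55 − 1) = 44.636 kPa.
Initial effective stress: σ'_0 = σ_v − u = 100.05 − 44.636 = 55.414 kPa.
Stress increase at mid-clay by the 2:1 spreading method:
Δσ = qB/(B+z) = 252×4.4/(4.4+5.55) = 111.44 kPa
Final effective stress: σ'_f = 55.414 + 111.44 = 166.85 kPa.
σ'_f = 166.85 > σ'_p = 125 kPa, so the stress path crosses the preconsolidation pressure — recompression up to σ'_p, then virgin compression beyond:
S_c = H/(1+e₀)·[C_r·log₁₀(σ'_p/σ'_0) + C_c·log₁₀(σ'_f/σ'_p)]
    = 7.5/1.8 × [0.076×log₁₀(125/55.414) + 0.2×log₁₀(166.85/125)]
    = 4.1667 × [0.02685 + 0.025083] = 0.2164 m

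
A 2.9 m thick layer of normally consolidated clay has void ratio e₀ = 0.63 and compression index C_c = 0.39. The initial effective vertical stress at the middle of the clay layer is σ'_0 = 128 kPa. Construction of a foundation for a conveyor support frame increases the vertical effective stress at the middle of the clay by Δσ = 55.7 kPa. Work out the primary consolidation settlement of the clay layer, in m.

S_c ≈ 0.109 m

Final effective stress: σ'_f = σ'_0 + Δσ = 128 + 55.7 = 183.7 kPa.
Normally consolidated clay, so the full stress increment lies on the virgin compression line:
S_c = C_c·H/(1+e₀)·log₁₀(σ'_f/σ'_0) = 0.39×2.9/(1+0.63)×log₁₀(183.7/128)
    = 0.69387 × 0.1569 = 0.1089 m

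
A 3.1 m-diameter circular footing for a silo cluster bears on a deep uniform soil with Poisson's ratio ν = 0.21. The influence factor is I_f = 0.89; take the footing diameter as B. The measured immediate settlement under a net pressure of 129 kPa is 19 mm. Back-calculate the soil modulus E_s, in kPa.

S_e = q·B·(1−ν²)/E_s · I_f  ⇒  E_s = q·B·(1−ν²)·I_f / S_e.
E_s = 129 × 3.1 × 0.9559 × 0.89 / 0.019 = 17910 kPa

E_s ≈ 17900 kPa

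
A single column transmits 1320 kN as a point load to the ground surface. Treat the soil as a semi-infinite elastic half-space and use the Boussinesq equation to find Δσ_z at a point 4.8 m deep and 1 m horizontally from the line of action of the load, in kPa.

Δσ_z ≈ 24.6 kPa

Boussinesq vertical stress below a point load on an elastic half-space:
Δσ_z = 3P/(2πz²) · [1 + (r/z)²]^(−5/2)
r/z = 1/4.8 = 0.20833; [1+(r/z)²]^(−5/2) = 0.89923.
Δσ_z = 3×1320/(2π×4.8²) × 0.89923 = 27.355 × 0.89923 = 24.6 kPa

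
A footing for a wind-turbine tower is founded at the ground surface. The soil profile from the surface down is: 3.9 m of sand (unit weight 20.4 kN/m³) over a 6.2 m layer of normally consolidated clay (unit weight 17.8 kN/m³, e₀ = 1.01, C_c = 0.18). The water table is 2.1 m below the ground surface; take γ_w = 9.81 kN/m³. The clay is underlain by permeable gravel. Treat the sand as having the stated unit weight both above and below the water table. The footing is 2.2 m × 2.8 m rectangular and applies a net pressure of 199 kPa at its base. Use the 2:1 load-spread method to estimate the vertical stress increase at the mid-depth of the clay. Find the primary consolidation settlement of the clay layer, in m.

S_c ≈ 0.0351 m

Mid-depth of clay below the ground surface: z = 3.9 + 6.2/2 = 7 m.
Total vertical stress at mid-clay: σ_v = 20.4×3.9 + 17.8×3.1 = 134.74 kPa.
Pore pressure: u = 9.81×(7 − 2.1) = 48.069 kPa.
Initial effective stress: σ'_0 = σ_v − u = 134.74 − 48.069 = 86.671 kPa.
Stress increase at mid-clay by the 2:1 spreading method:
Δσ = qBL/((B+z)(L+z)) = 199×2.2×2.8/((2.2+7)(2.8+7)) = 13.596 kPa
Final effective stress: σ'_f = σ'_0 + Δσ = 86.671 + 13.596 = 100.27 kPa.
Normally consolidated clay, so the full stress increment lies on the virgin compression line:
S_c = C_c·H/(1+e₀)·log₁₀(σ'_f/σ'_0) = 0.18×6.2/(1+1.01)×log₁₀(100.27/86.671)
    = 0.55522 × 0.063297 = 0.03514 m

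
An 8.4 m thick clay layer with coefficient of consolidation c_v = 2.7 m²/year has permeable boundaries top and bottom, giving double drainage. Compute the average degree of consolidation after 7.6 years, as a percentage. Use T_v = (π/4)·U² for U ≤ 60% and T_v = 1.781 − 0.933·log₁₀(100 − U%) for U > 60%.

Drainage path length: H_d = H/2 = 4.2 m (double drainage).
T_v = c_v·t/H_d² = 2.7×7.6/4.2² = 1.1633.
T_v = 1.1633 corresponds to the U > 60% branch:
U = 1 − 10^((1.781 − T_v)/0.933)/100 = 0.9541

U ≈ 95.4 %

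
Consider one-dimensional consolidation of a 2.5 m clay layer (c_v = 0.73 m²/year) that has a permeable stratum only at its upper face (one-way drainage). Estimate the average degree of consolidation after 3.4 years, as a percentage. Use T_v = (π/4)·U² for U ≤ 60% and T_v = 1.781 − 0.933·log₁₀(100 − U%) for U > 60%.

U ≈ 69.6 %

Drainage path length: H_d = H = 2.5 m (single drainage).
T_v = c_v·t/H_d² = 0.73×3.4/2.5² = 0.39712.
T_v = 0.39712 corresponds to the U > 60% branch:
U = 1 − 10^((1.781 − T_v)/0.933)/100 = 0.6957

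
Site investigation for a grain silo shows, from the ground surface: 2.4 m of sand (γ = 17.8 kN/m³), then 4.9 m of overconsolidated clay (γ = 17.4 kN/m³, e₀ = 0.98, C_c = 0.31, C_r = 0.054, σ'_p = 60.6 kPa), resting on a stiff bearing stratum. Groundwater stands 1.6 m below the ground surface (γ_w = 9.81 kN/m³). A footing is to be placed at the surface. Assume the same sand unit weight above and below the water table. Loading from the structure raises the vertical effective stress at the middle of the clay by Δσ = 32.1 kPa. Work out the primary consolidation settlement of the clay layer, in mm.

S_c ≈ 122 mm

Mid-depth of clay below the ground surface: z = 2.4 + 4.9/2 = 4.85 m.
Total vertical stress at mid-clay: σ_v = 17.8×2.4 + 17.4×2.45 = 85.35 kPa.
Pore pressure: u = 9.81×(4.85 − 1.6) = 31.883 kPa.
Initial effective stress: σ'_0 = σ_v − u = 85.35 − 31.883 = 53.467 kPa.
Final effective stress: σ'_f = 53.467 + 32.1 = 85.567 kPa.
σ'_f = 85.567 > σ'_p = 60.6 kPa, so the stress path crosses the preconsolidation pressure — recompression up to σ'_p, then virgin compression beyond:
S_c = H/(1+e₀)·[C_r·log₁₀(σ'_p/σ'_0) + C_c·log₁₀(σ'_f/σ'_p)]
    = 4.9/1.98 × [0.054×log₁₀(60.6/53.467) + 0.31×log₁₀(85.567/60.6)]
    = 2.4747 × [0.0029369 + 0.046448] = 0.1222 m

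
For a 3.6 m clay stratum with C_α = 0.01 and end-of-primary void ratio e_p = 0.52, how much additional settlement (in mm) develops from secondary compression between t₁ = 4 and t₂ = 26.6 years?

S_s ≈ 19.5 mm

Secondary compression: S_s = C_α·H/(1+e_p)·log₁₀(t₂/t₁)
S_s = 0.01×3.6/(1+0.52)×log₁₀(26.6/4)
    = 0.02368 × 0.8228 = 0.01949 m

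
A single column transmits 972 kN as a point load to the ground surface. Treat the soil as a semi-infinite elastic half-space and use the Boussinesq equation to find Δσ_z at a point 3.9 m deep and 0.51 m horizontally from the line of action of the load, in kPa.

Δσ_z ≈ 29.2 kPa

Boussinesq vertical stress below a point load on an elastic half-space:
Δσ_z = 3P/(2πz²) · [1 + (r/z)²]^(−5/2)
r/z = 0.51/3.9 = 0.13077; [1+(r/z)²]^(−5/2) = 0.9585.
Δσ_z = 3×972/(2π×3.9²) × 0.9585 = 30.513 × 0.9585 = 29.25 kPa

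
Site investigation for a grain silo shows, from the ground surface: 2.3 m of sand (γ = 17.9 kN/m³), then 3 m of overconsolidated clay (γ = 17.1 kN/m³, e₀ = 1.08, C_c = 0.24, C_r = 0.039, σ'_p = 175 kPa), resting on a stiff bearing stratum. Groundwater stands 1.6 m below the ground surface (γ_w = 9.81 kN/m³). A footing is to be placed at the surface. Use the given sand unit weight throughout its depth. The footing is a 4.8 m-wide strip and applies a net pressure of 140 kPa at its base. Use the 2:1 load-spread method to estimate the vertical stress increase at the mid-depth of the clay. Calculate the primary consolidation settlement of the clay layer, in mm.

S_c ≈ 24.5 mm

Mid-depth of clay below the ground surface: z = 2.3 + 3/2 = 3.8 m.
Total vertical stress at mid-clay: σ_v = 17.9×2.3 + 17.1×1.5 = 66.82 kPa.
Pore pressure: u = 9.81×(3.8 − 1.6) = 21.582 kPa.
Initial effective stress: σ'_0 = σ_v − u = 66.82 − 21.582 = 45.238 kPa.
Stress increase at mid-clay by the 2:1 spreading method:
Δσ = qB/(B+z) = 140×4.8/(4.8+3.8) = 78.14 kPa
Final effective stress: σ'_f = 45.238 + 78.14 = 123.38 kPa.
σ'_f = 123.38 ≤ σ'_p = 175 kPa, so the clay remains overconsolidated and only the recompression index applies:
S_c = C_r·H/(1+e₀)·log₁₀(σ'_f/σ'_0) = 0.039×3/2.08×log₁₀(123.38/45.238)
    = 0.05625 × 0.43574 = 0.02451 m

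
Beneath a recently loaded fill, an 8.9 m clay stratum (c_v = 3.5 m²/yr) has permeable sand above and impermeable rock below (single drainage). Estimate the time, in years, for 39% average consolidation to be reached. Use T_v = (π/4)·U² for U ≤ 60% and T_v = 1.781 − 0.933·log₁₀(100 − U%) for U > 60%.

Drainage path length: H_d = H = 8.9 m (single drainage).
U ≤ 60%: T_v = (π/4)·U² = (π/4)×0.39² = 0.11946.
t = T_v·H_d²/c_v = 0.11946×8.9²/3.5 = 2.704 years.

t ≈ 2.7 years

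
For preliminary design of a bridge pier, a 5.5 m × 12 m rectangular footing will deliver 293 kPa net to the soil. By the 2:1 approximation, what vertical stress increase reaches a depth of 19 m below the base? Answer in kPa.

By the 2:1 method the load spreads at 1 horizontal : 2 vertical, so at depth z the loaded area has grown by z in each plan dimension:
Δσ = qBL/((B+z)(L+z)) = 293×5.5×12/((5.5+19)(12+19)) = 25.461 kPa

Δσ_z ≈ 25.5 kPa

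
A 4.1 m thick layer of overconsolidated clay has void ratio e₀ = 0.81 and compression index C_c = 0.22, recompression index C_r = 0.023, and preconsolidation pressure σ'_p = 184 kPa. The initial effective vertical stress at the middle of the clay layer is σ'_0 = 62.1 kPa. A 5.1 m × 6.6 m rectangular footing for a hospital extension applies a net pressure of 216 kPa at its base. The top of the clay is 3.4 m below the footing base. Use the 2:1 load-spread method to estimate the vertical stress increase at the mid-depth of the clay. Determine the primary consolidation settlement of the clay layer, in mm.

S_c ≈ 14.8 mm

Mid-depth of clay below the footing base: z = 3.4 + 4.1/2 = 5.45 m.
Stress increase at mid-clay by the 2:1 spreading method:
Δσ = qBL/((B+z)(L+z)) = 216×5.1×6.6/((5.1+5.45)(6.6+5.45)) = 57.191 kPa
Final effective stress: σ'_f = 62.1 + 57.191 = 119.29 kPa.
σ'_f = 119.29 ≤ σ'_p = 184 kPa, so the clay remains overconsolidated and only the recompression index applies:
S_c = C_r·H/(1+e₀)·log₁₀(σ'_f/σ'_0) = 0.023×4.1/1.81×log₁₀(119.29/62.1)
    = 0.0521 × 0.28351 = 0.01477 m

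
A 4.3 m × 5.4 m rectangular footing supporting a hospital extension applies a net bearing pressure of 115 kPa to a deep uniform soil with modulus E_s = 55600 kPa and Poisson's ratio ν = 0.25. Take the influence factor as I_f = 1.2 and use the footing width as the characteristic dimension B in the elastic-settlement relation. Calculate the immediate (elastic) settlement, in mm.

Immediate (elastic) settlement: S_e = q·B·(1−ν²)/E_s · I_f.
S_e = 115 × 4.3 × (1 − 0.25²) / 55600 × 1.2
    = 115 × 4.3 × 0.9375 / 55600 × 1.2
    = 0.01001 m = 10.01 mm

S_e ≈ 10 mm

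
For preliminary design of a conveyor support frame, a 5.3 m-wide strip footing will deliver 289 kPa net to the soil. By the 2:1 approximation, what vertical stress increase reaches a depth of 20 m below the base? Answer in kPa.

Δσ_z ≈ 60.5 kPa

By the 2:1 method the load spreads at 1 horizontal : 2 vertical, so at depth z the loaded area has grown by z in each plan dimension:
Δσ = qB/(B+z) = 289×5.3/(5.3+20) = 60.542 kPa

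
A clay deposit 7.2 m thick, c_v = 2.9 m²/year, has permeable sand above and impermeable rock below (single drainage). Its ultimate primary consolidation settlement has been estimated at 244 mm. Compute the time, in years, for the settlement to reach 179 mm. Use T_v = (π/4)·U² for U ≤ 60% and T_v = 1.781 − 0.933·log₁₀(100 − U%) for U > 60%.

Drainage path length: H_d = H = 7.2 m (single drainage).
U = S(t)/S_ult = 179/244 = 0.7336.
U > 60%: T_v = 1.781 − 0.933·log₁₀(100 − 73.361) = 0.45099.
t = T_v·H_d²/c_v = 0.45099×7.2²/2.9 = 8.062 years.

t ≈ 8.06 years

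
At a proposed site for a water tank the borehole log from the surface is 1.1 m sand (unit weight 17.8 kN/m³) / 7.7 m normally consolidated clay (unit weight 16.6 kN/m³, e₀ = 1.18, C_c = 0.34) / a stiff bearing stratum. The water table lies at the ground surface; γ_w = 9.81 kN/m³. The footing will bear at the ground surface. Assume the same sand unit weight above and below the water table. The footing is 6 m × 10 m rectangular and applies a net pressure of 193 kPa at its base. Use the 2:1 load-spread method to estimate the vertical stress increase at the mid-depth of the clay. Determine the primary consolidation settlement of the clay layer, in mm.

S_c ≈ 577 mm

Mid-depth of clay below the ground surface: z = 1.1 + 7.7/2 = 4.95 m.
Total vertical stress at mid-clay: σ_v = 17.8×1.1 + 16.6×3.85 = 83.49 kPa.
Pore pressure: u = 9.81×(4.95 − 0) = 48.56 kPa.
Initial effective stress: σ'_0 = σ_v − u = 83.49 − 48.56 = 34.93 kPa.
Stress increase at mid-clay by the 2:1 spreading method:
Δσ = qBL/((B+z)(L+z)) = 193×6×10/((6+4.95)(10+4.95)) = 70.738 kPa
Final effective stress: σ'_f = σ'_0 + Δσ = 34.93 + 70.738 = 105.67 kPa.
Normally consolidated clay, so the full stress increment lies on the virgin compression line:
S_c = C_c·H/(1+e₀)·log₁₀(σ'_f/σ'_0) = 0.34×7.7/(1+1.18)×log₁₀(105.67/34.93)
    = 1.2009 × 0.48075 = 0.5773 m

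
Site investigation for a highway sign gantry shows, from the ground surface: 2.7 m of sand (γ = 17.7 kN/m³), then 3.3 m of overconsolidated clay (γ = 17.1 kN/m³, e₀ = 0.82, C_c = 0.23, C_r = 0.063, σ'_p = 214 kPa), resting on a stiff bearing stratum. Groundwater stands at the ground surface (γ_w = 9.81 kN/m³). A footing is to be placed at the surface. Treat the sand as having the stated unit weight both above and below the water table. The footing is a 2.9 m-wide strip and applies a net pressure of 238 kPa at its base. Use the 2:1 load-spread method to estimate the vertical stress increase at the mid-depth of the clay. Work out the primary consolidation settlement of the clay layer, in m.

S_c ≈ 0.067 m

Mid-depth of clay below the ground surface: z = 2.7 + 3.3/2 = 4.35 m.
Total vertical stress at mid-clay: σ_v = 17.7×2.7 + 17.1×1.65 = 76.005 kPa.
Pore pressure: u = 9.81×(4.35 − 0) = 42.673 kPa.
Initial effective stress: σ'_0 = σ_v − u = 76.005 − 42.673 = 33.332 kPa.
Stress increase at mid-clay by the 2:1 spreading method:
Δσ = qB/(B+z) = 238×2.9/(2.9+4.35) = 95.2 kPa
Final effective stress: σ'_f = 33.332 + 95.2 = 128.53 kPa.
σ'_f = 128.53 ≤ σ'_p = 214 kPa, so the clay remains overconsolidated and only the recompression index applies:
S_c = C_r·H/(1+e₀)·log₁₀(σ'_f/σ'_0) = 0.063×3.3/1.82×log₁₀(128.53/33.332)
    = 0.11423 × 0.58614 = 0.06696 m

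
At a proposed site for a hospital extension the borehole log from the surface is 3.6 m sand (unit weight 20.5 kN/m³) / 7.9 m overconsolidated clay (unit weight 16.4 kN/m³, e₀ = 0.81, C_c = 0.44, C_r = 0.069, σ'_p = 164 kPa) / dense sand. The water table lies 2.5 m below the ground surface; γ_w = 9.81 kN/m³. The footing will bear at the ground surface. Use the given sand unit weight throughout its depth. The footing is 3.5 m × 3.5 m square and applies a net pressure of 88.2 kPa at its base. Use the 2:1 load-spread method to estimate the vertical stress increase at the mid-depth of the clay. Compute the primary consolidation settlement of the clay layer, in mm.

Mid-depth of clay below the ground surface: z = 3.6 + 7.9/2 = 7.55 m.
Total vertical stress at mid-clay: σ_v = 20.5×3.6 + 16.4×3.95 = 138.58 kPa.
Pore pressure: u = 9.81×(7.55 − 2.5) = 49.541 kPa.
Initial effective stress: σ'_0 = σ_v − u = 138.58 − 49.541 = 89.039 kPa.
Stress increase at mid-clay by the 2:1 spreading method:
Δσ = qBL/((B+z)(L+z)) = 88.2×3.5×3.5/((3.5+7.55)(3.5+7.55)) = 8.8487 kPa
Final effective stress: σ'_f = 89.039 + 8.8487 = 97.888 kPa.
σ'_f = 97.888 ≤ σ'_p = 164 kPa, so the clay remains overconsolidated and only the recompression index applies:
S_c = C_r·H/(1+e₀)·log₁₀(σ'_f/σ'_0) = 0.069×7.9/1.81×log₁₀(97.888/89.039)
    = 0.30116 × 0.041149 = 0.01239 m

S_c ≈ 12.4 mm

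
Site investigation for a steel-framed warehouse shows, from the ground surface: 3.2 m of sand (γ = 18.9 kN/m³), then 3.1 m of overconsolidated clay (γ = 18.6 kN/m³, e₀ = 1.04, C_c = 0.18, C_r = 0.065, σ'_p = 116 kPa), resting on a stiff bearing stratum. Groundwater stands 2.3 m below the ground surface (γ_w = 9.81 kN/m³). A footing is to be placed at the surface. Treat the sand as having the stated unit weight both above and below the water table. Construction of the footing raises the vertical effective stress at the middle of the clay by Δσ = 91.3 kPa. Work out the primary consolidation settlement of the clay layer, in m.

Mid-depth of clay below the ground surface: z = 3.2 + 3.1/2 = 4.75 m.
Total vertical stress at mid-clay: σ_v = 18.9×3.2 + 18.6×1.55 = 89.31 kPa.
Pore pressure: u = 9.81×(4.75 − 2.3) = 24.035 kPa.
Initial effective stress: σ'_0 = σ_v − u = 89.31 − 24.035 = 65.275 kPa.
Final effective stress: σ'_f = 65.275 + 91.3 = 156.57 kPa.
σ'_f = 156.57 > σ'_p = 116 kPa, so the stress path crosses the preconsolidation pressure — recompression up to σ'_p, then virgin compression beyond:
S_c = H/(1+e₀)·[C_r·log₁₀(σ'_p/σ'_0) + C_c·log₁₀(σ'_f/σ'_p)]
    = 3.1/2.04 × [0.065×log₁₀(116/65.275) + 0.18×log₁₀(156.57/116)]
    = 1.5196 × [0.016231 + 0.023445] = 0.06029 m

S_c ≈ 0.0603 m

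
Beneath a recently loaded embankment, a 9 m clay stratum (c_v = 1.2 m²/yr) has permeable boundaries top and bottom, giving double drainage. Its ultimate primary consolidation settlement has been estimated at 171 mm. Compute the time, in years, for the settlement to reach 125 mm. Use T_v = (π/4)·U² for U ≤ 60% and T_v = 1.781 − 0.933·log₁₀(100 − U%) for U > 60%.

t ≈ 7.54 years

Drainage path length: H_d = H/2 = 4.5 m (double drainage).
U = S(t)/S_ult = 125/171 = 0.731.
U > 60%: T_v = 1.781 − 0.933·log₁₀(100 − 73.099) = 0.44703.
t = T_v·H_d²/c_v = 0.44703×4.5²/1.2 = 7.544 years.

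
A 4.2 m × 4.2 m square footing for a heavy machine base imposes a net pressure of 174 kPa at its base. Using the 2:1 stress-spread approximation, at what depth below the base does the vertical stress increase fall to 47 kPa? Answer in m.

z ≈ 3.88 m

2:1 spreading — at depth z the loaded area has grown by z in each plan dimension:
qB²/(B+z)² = Δσ_z ⇒ z = B(√(q/Δσ_z) − 1) = 4.2×(√(174/47) − 1) = 3.881 m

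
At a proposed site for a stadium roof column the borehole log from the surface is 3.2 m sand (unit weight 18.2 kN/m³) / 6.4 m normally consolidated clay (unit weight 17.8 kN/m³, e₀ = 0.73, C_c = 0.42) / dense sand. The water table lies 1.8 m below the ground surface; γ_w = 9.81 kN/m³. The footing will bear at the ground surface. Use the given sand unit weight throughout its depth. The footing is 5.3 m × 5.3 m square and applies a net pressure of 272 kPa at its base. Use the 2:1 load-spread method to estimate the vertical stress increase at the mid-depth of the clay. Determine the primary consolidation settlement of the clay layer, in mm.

Mid-depth of clay below the ground surface: z = 3.2 + 6.4/2 = 6.4 m.
Total vertical stress at mid-clay: σ_v = 18.2×3.2 + 17.8×3.2 = 115.2 kPa.
Pore pressure: u = 9.81×(6.4 − 1.8) = 45.126 kPa.
Initial effective stress: σ'_0 = σ_v − u = 115.2 − 45.126 = 70.074 kPa.
Stress increase at mid-clay by the 2:1 spreading method:
Δσ = qBL/((B+z)(L+z)) = 272×5.3×5.3/((5.3+6.4)(5.3+6.4)) = 55.815 kPa
Final effective stress: σ'_f = σ'_0 + Δσ = 70.074 + 55.815 = 125.89 kPa.
Normally consolidated clay, so the full stress increment lies on the virgin compression line:
S_c = C_c·H/(1+e₀)·log₁₀(σ'_f/σ'_0) = 0.42×6.4/(1+0.73)×log₁₀(125.89/70.074)
    = 1.5538 × 0.25443 = 0.3953 m

S_c ≈ 395 mm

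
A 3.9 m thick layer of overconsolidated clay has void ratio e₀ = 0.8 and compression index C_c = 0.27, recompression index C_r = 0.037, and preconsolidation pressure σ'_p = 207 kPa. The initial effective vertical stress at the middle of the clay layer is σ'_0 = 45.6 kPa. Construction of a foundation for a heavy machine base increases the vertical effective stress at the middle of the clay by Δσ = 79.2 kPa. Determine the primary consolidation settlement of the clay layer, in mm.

Final effective stress: σ'_f = 45.6 + 79.2 = 124.8 kPa.
σ'_f = 124.8 ≤ σ'_p = 207 kPa, so the clay remains overconsolidated and only the recompression index applies:
S_c = C_r·H/(1+e₀)·log₁₀(σ'_f/σ'_0) = 0.037×3.9/1.8×log₁₀(124.8/45.6)
    = 0.080168 × 0.43725 = 0.03505 m

S_c ≈ 35.1 mm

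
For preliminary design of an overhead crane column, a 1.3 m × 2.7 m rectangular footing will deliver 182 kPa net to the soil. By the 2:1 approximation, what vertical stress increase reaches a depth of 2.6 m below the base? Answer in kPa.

Δσ_z ≈ 30.9 kPa

By the 2:1 method the load spreads at 1 horizontal : 2 vertical, so at depth z the loaded area has grown by z in each plan dimension:
Δσ = qBL/((B+z)(L+z)) = 182×1.3×2.7/((1.3+2.6)(2.7+2.6)) = 30.906 kPa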